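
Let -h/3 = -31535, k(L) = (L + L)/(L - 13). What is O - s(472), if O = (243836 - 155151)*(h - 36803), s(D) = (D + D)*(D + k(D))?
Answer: 2352706792982/459 ≈ 5.1257e+9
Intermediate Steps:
k(L) = 2*L/(-13 + L) (k(L) = (2*L)/(-13 + L) = 2*L/(-13 + L))
h = 94605 (h = -3*(-31535) = 94605)
s(D) = 2*D*(D + 2*D/(-13 + D)) (s(D) = (D + D)*(D + 2*D/(-13 + D)) = (2*D)*(D + 2*D/(-13 + D)) = 2*D*(D + 2*D/(-13 + D)))
O = 5126170370 (O = (243836 - 155151)*(94605 - 36803) = 88685*57802 = 5126170370)
O - s(472) = 5126170370 - 2*472²*(-11 + 472)/(-13 + 472) = 5126170370 - 2*222784*461/459 = 5126170370 - 1*205406848/459 = 5126170370 - 205406848/459 = 2352706792982/459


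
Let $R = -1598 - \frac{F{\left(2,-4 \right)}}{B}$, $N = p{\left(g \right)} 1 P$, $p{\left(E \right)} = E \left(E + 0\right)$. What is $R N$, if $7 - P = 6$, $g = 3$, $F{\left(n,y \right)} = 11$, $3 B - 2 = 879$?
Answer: $- \frac{12670839}{881} \approx -14382.0$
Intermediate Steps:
$B = \frac{881}{3}$ ($B = \frac{2}{3} + \frac{1}{3} \cdot 879 = \frac{2}{3} + 293 = \frac{881}{3} \approx 293.67$)
$p{\left(E \right)} = E^{2}$ ($p{\left(E \right)} = E E = E^{2}$)
$P = 1$ ($P = 7 - 6 = 1$)
$N = 9$ ($N = 3^{2} \cdot 1 \cdot 1 = 9 \cdot 1 \cdot 1 = 9 \cdot 1 = 9$)
$R = - \frac{1407871}{881}$ ($R = -1598 - \frac{11}{\frac{881}{3}} = -1598 - 11 \cdot \frac{3}{881} = -1598 - \frac{33}{881} = - \frac{1407871}{881} \approx -1598.0$)
$R N = \left(- \frac{1407871}{881}\right) 9 = - \frac{12670839}{881}$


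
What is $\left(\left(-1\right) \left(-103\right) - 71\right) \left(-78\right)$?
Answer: $-2496$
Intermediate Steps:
$\left(\left(-1\right) \left(-103\right) - 71\right) \left(-78\right) = \left(103 - 71\right) \left(-78\right) = 32 \left(-78\right) = -2496$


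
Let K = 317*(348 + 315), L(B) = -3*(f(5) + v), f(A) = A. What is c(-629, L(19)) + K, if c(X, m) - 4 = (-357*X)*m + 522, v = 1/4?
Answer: -13304051/4 ≈ -3.3260e+6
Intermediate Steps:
v = ¼ ≈ 0.25000
L(B) = -63/4 (L(B) = -3*(5 + ¼) = -3*21/4 = -63/4)
c(X, m) = 526 - 357*X*m (c(X, m) = 4 + ((-357*X)*m + 522) = 4 + (-357*X*m + 522) = 4 + (522 - 357*X*m) = 526 - 357*X*m)
K = 210171 (K = 317*663 = 210171)
c(-629, L(19)) + K = (526 - 357*(-629)*(-63/4)) + 210171 = (526 - 14146839/4) + 210171 = -14144735/4 + 210171 = -13304051/4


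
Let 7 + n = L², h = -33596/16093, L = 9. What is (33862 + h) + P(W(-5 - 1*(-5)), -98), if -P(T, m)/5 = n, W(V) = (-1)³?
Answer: 538953160/16093 ≈ 33490.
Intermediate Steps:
h = -33596/16093 (h = -33596*1/16093 = -33596/16093 ≈ -2.0876)
n = 74 (n = -7 + 9² = -7 + 81 = 74)
W(V) = -1
P(T, m) = -370 (P(T, m) = -5*74 = -370)
(33862 + h) + P(W(-5 - 1*(-5)), -98) = (33862 - 33596/16093) - 370 = 544907570/16093 - 370 = 538953160/16093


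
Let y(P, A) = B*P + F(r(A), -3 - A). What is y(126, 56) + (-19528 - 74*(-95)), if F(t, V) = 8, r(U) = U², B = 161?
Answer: 7796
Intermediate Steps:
y(P, A) = 8 + 161*P (y(P, A) = 161*P + 8 = 8 + 161*P)
y(126, 56) + (-19528 - 74*(-95)) = (8 + 161*126) + (-19528 - 74*(-95)) = (8 + 20286) + (-19528 - 1*(-7030)) = 20294 + (-19528 + 7030) = 20294 - 12498 = 7796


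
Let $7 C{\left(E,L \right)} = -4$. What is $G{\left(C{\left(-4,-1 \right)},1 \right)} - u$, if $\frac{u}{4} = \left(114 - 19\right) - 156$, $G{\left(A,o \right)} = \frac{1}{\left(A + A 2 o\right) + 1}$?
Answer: $\frac{1213}{5} \approx 242.6$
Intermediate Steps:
$C{\left(E,L \right)} = - \frac{4}{7}$ ($C{\left(E,L \right)} = \frac{1}{7} \left(-4\right) = - \frac{4}{7}$)
$G{\left(A,o \right)} = \frac{1}{1 + A + 2 A o}$ ($G{\left(A,o \right)} = \frac{1}{\left(A + 2 A o\right) + 1} = \frac{1}{1 + A + 2 A o}$)
$u = -244$ ($u = 4 \left(\left(114 - 19\right) - 156\right) = 4 \left(95 - 156\right) = 4 \left(-61\right) = -244$)
$G{\left(C{\left(-4,-1 \right)},1 \right)} - u = \frac{1}{1 - \frac{4}{7} + 2 \left(- \frac{4}{7}\right) 1} - -244 = \frac{1}{1 - \frac{4}{7} - \frac{8}{7}} + 244 = \frac{1}{- \frac{5}{7}} + 244 = - \frac{7}{5} + 244 = \frac{1213}{5}$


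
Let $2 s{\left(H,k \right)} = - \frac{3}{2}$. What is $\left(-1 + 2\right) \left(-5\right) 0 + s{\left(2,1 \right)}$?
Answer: $- \frac{3}{4} \approx -0.75$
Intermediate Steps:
$s{\left(H,k \right)} = - \frac{3}{4}$ ($s{\left(H,k \right)} = \frac{\left(-3\right) \frac{1}{2}}{2} = \frac{1}{2} \left(- \frac{3}{2}\right) = - \frac{3}{4}$)
$\left(-1 + 2\right) \left(-5\right) 0 + s{\left(2,1 \right)} = \left(-1 + 2\right) \left(-5\right) 0 - \frac{3}{4} = 1 \left(-5\right) 0 - \frac{3}{4} = \left(-5\right) 0 - \frac{3}{4} = 0 - \frac{3}{4} = - \frac{3}{4}$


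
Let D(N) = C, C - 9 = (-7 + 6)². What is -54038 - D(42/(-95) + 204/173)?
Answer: -54048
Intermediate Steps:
C = 10 (C = 9 + (-7 + 6)² = 9 + (-1)² = 9 + 1 = 10)
D(N) = 10
-54038 - D(42/(-95) + 204/173) = -54038 - 1*10 = -54038 - 10 = -54048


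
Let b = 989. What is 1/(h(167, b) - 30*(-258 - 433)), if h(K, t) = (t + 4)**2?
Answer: 1/1006779 ≈ 9.9327e-7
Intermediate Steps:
h(K, t) = (4 + t)**2
1/(h(167, b) - 30*(-258 - 433)) = 1/((4 + 989)**2 - 30*(-258 - 433)) = 1/(993**2 - 30*(-691)) = 1/(986049 + 20730) = 1/1006779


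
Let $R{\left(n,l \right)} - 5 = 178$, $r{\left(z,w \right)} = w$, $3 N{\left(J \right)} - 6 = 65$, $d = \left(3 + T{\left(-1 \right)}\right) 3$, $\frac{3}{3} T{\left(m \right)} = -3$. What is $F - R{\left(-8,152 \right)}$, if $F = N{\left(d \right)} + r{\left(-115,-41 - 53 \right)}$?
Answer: $- \frac{760}{3} \approx -253.33$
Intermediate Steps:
$T{\left(m \right)} = -3$
$d = 0$ ($d = \left(3 - 3\right) 3 = 0 \cdot 3 = 0$)
$N{\left(J \right)} = \frac{71}{3}$ ($N{\left(J \right)} = 2 + \frac{1}{3} \cdot 65 = 2 + \frac{65}{3} = \frac{71}{3}$)
$R{\left(n,l \right)} = 183$ ($R{\left(n,l \right)} = 5 + 178 = 183$)
$F = - \frac{211}{3}$ ($F = \frac{71}{3} - 94 = - \frac{211}{3} \approx -70.333$)
$F - R{\left(-8,152 \right)} = - \frac{211}{3} - 183 = - \frac{760}{3}$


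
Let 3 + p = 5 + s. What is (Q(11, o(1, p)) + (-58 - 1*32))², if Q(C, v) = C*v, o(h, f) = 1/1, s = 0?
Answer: 6241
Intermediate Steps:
p = 2 (p = -3 + (5 + 0) = -3 + 5 = 2)
o(h, f) = 1
(Q(11, o(1, p)) + (-58 - 1*32))² = (11*1 + (-58 - 1*32))² = (11 + (-58 - 32))² = (11 - 90)² = (-79)² = 6241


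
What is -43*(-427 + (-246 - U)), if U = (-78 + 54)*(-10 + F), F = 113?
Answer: -77357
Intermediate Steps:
U = -2472 (U = (-78 + 54)*(-10 + 113) = -24*103 = -2472)
-43*(-427 + (-246 - U)) = -43*(-427 + (-246 - 1*(-2472))) = -43*(-427 + (-246 + 2472)) = -43*(-427 + 2226) = -43*1799 = -77357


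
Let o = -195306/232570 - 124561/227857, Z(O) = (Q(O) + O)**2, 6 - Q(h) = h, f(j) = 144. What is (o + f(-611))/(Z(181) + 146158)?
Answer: 1889369541887/1936803786955765 ≈ 0.00097551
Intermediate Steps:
Q(h) = 6 - h
Z(O) = 36 (Z(O) = ((6 - O) + O)**2 = 6**2 = 36)
o = -36735495506/26496351245 (o = -195306*1/232570 - 124561*1/227857 = -97653/116285 - 124561/227857 = -36735495506/26496351245 ≈ -1.3864)
(o + f(-611))/(Z(181) + 146158) = (-36735495506/26496351245 + 144)/(36 + 146158) = (3778739083774/26496351245)/146194 = (3778739083774/26496351245)*(1/146194) = 1889369541887/1936803786955765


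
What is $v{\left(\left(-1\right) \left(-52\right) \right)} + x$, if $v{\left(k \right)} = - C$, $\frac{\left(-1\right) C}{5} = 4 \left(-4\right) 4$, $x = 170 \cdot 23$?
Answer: $3590$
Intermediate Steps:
$x = 3910$
$C = 320$ ($C = - 5 \cdot 4 \left(-4\right) 4 = - 5 \left(\left(-16\right) 4\right) = \left(-5\right) \left(-64\right) = 320$)
$v{\left(k \right)} = -320$ ($v{\left(k \right)} = \left(-1\right) 320 = -320$)
$v{\left(\left(-1\right) \left(-52\right) \right)} + x = -320 + 3910 = 3590$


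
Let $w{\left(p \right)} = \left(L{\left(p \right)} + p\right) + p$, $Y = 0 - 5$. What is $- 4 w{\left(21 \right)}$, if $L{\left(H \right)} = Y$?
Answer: $-148$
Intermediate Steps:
$Y = -5$ ($Y = 0 - 5 = -5$)
$L{\left(H \right)} = -5$
$w{\left(p \right)} = -5 + 2 p$ ($w{\left(p \right)} = \left(-5 + p\right) + p = -5 + 2 p$)
$- 4 w{\left(21 \right)} = - 4 \left(-5 + 2 \cdot 21\right) = - 4 \left(-5 + 42\right) = \left(-4\right) 37 = -148$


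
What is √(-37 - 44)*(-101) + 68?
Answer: 68 - 909*I ≈ 68.0 - 909.0*I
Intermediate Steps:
√(-37 - 44)*(-101) + 68 = √(-81)*(-101) + 68 = (9*I)*(-101) + 68 = -909*I + 68 = 68 - 909*I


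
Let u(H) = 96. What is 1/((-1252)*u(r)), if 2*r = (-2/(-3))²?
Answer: -1/120192 ≈ -8.3200e-6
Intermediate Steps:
r = 2/9 (r = (-2/(-3))²/2 = (-2*(-⅓))²/2 = (⅔)²/2 = (½)*(4/9) = 2/9 ≈ 0.22222)
1/((-1252)*u(r)) = 1/(-1252*96) = -1/1252*1/96 = -1/120192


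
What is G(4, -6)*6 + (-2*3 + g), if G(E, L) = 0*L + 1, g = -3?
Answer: -3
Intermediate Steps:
G(E, L) = 1 (G(E, L) = 0 + 1 = 1)
G(4, -6)*6 + (-2*3 + g) = 1*6 + (-2*3 - 3) = 6 + (-6 - 3) = 6 - 9 = -3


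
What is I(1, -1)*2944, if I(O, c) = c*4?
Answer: -11776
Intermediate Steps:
I(O, c) = 4*c
I(1, -1)*2944 = (4*(-1))*2944 = -4*2944 = -11776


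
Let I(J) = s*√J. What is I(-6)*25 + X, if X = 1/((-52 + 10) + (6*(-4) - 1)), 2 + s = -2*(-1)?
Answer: -1/67 ≈ -0.014925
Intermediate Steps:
s = 0 (s = -2 - 2*(-1) = -2 + 2 = 0)
X = -1/67 (X = 1/(-42 + (-24 - 1)) = 1/(-42 - 25) = 1/(-67) = -1/67 ≈ -0.014925)
I(J) = 0 (I(J) = 0*√J = 0)
I(-6)*25 + X = 0*25 - 1/67 = 0 - 1/67 = -1/67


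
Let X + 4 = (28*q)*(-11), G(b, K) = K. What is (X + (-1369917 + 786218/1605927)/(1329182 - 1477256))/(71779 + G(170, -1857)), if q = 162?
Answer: -11863822140528359/16627174331161356 ≈ -0.71352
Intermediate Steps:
X = -49900 (X = -4 + (28*162)*(-11) = -4 + 4536*(-11) = -4 - 49896 = -49900)
(X + (-1369917 + 786218/1605927)/(1329182 - 1477256))/(71779 + G(170, -1857)) = (-49900 + (-1369917 + 786218/1605927)/(1329182 - 1477256))/(71779 - 1857) = (-49900 + (-1369917 + 786218*(1/1605927))/(-148074))/69922 = (-49900 + (-1369917 + 786218/1605927)*(-1/148074))*(1/69922) = (-49900 - 2199985911841/1605927*(-1/148074))*(1/69922) = (-49900 + 2199985911841/237796034598)*(1/69922) = -11863822140528359/237796034598*1/69922 = -11863822140528359/16627174331161356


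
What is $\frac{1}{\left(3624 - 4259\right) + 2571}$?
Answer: $\frac{1}{1936} \approx 0.00051653$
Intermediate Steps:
$\frac{1}{\left(3624 - 4259\right) + 2571} = \frac{1}{-635 + 2571} = \frac{1}{1936}$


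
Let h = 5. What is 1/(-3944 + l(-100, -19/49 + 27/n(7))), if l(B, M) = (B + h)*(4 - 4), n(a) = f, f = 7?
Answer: -1/3944 ≈ -0.00025355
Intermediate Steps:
n(a) = 7
l(B, M) = 0 (l(B, M) = (B + 5)*(4 - 4) = (5 + B)*0 = 0)
1/(-3944 + l(-100, -19/49 + 27/n(7))) = 1/(-3944 + 0) = 1/(-3944) = -1/3944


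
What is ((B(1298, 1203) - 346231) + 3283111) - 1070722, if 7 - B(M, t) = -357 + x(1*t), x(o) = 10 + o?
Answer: 1865309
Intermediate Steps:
B(M, t) = 354 - t (B(M, t) = 7 - (-357 + (10 + 1*t)) = 7 - (-357 + (10 + t)) = 7 - (-347 + t) = 7 + (347 - t) = 354 - t)
((B(1298, 1203) - 346231) + 3283111) - 1070722 = (((354 - 1*1203) - 346231) + 3283111) - 1070722 = (((354 - 1203) - 346231) + 3283111) - 1070722 = ((-849 - 346231) + 3283111) - 1070722 = (-347080 + 3283111) - 1070722 = 2936031 - 1070722 = 1865309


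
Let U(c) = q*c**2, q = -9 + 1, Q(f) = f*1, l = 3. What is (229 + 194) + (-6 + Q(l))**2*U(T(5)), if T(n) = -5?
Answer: -1377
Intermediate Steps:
Q(f) = f
q = -8
U(c) = -8*c**2
(229 + 194) + (-6 + Q(l))**2*U(T(5)) = (229 + 194) + (-6 + 3)**2*(-8*(-5)**2) = 423 + (-3)**2*(-8*25) = 423 + 9*(-200) = 423 - 1800 = -1377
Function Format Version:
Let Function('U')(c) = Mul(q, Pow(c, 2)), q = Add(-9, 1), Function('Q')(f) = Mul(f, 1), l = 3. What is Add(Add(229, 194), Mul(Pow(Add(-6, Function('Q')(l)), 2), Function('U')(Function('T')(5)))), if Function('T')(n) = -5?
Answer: -1377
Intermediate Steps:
Function('Q')(f) = f
q = -8
Function('U')(c) = Mul(-8, Pow(c, 2))
Add(Add(229, 194), Mul(Pow(Add(-6, Function('Q')(l)), 2), Function('U')(Function('T')(5)))) = Add(Add(229, 194), Mul(Pow(Add(-6, 3), 2), Mul(-8, Pow(-5, 2)))) = Add(423, Mul(Pow(-3, 2), Mul(-8, 25))) = Add(423, Mul(9, -200)) = Add(423, -1800) = -1377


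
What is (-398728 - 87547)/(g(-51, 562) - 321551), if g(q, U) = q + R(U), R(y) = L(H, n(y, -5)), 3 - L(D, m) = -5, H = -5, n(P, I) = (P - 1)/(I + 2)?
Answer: 486275/321594 ≈ 1.5121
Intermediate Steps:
n(P, I) = (-1 + P)/(2 + I)
L(D, m) = 8 (L(D, m) = 3 - 1*(-5) = 3 + 5 = 8)
R(y) = 8
g(q, U) = 8 + q (g(q, U) = q + 8 = 8 + q)
(-398728 - 87547)/(g(-51, 562) - 321551) = (-398728 - 87547)/((8 - 51) - 321551) = -486275/(-43 - 321551) = -486275/(-321594) = -486275*(-1/321594) = 486275/321594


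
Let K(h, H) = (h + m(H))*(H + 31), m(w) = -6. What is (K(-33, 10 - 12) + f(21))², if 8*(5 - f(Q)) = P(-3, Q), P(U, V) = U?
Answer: 81090025/64 ≈ 1.2670e+6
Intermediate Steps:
f(Q) = 43/8 (f(Q) = 5 - ⅛*(-3) = 5 + 3/8 = 43/8)
K(h, H) = (-6 + h)*(31 + H) (K(h, H) = (h - 6)*(H + 31) = (-6 + h)*(31 + H))
(K(-33, 10 - 12) + f(21))² = ((-186 - 6*(10 - 12) + 31*(-33) + (10 - 12)*(-33)) + 43/8)² = ((-186 - 6*(-2) - 1023 - 2*(-33)) + 43/8)² = ((-186 + 12 - 1023 + 66) + 43/8)² = (-1131 + 43/8)² = (-9005/8)² = 81090025/64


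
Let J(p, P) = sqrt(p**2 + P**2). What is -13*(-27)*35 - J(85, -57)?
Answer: 12285 - sqrt(10474) ≈ 12183.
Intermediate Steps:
J(p, P) = sqrt(P**2 + p**2)
-13*(-27)*35 - J(85, -57) = -13*(-27)*35 - sqrt((-57)**2 + 85**2) = 351*35 - sqrt(3249 + 7225) = 12285 - sqrt(10474)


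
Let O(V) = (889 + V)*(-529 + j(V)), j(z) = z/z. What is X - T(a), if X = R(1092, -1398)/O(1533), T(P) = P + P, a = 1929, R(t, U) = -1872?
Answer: -102784797/26642 ≈ -3858.0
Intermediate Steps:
j(z) = 1
T(P) = 2*P
O(V) = -469392 - 528*V (O(V) = (889 + V)*(-529 + 1) = (889 + V)*(-528) = -469392 - 528*V)
X = 39/26642 (X = -1872/(-469392 - 528*1533) = -1872/(-469392 - 809424) = -1872/(-1278816) = -1872*(-1/1278816) = 39/26642 ≈ 0.0014639)
X - T(a) = 39/26642 - 2*1929 = 39/26642 - 1*3858 = 39/26642 - 3858 = -102784797/26642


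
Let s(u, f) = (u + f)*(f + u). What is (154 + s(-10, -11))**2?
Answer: 354025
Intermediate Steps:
s(u, f) = (f + u)**2 (s(u, f) = (f + u)*(f + u) = (f + u)**2)
(154 + s(-10, -11))**2 = (154 + (-11 - 10)**2)**2 = (154 + (-21)**2)**2 = (154 + 441)**2 = 595**2 = 354025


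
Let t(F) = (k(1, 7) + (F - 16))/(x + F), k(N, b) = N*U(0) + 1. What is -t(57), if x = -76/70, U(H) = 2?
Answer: -1540/1957 ≈ -0.78692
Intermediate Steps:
k(N, b) = 1 + 2*N (k(N, b) = N*2 + 1 = 2*N + 1 = 1 + 2*N)
x = -38/35 (x = -76*1/70 = -38/35 ≈ -1.0857)
t(F) = (-13 + F)/(-38/35 + F) (t(F) = ((1 + 2*1) + (F - 16))/(-38/35 + F) = ((1 + 2) + (-16 + F))/(-38/35 + F) = (3 + (-16 + F))/(-38/35 + F) = (-13 + F)/(-38/35 + F))
-t(57) = -35*(-13 + 57)/(-38 + 35*57) = -35*44/(-38 + 1995) = -35*44/1957 = -1*1540/1957 = -1540/1957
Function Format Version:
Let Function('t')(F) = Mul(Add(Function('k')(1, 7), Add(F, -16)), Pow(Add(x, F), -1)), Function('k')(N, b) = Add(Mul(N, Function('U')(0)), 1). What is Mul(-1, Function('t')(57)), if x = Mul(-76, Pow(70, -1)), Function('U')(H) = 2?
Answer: Rational(-1540, 1957) ≈ -0.78692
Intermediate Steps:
Function('k')(N, b) = Add(1, Mul(2, N)) (Function('k')(N, b) = Add(Mul(N, 2), 1) = Add(Mul(2, N), 1) = Add(1, Mul(2, N)))
x = Rational(-38, 35) (x = Mul(-76, Rational(1, 70)) = Rational(-38, 35) ≈ -1.0857)
Function('t')(F) = Mul(Pow(Add(Rational(-38, 35), F), -1), Add(-13, F)) (Function('t')(F) = Mul(Add(Add(1, Mul(2, 1)), Add(F, -16)), Pow(Add(Rational(-38, 35), F), -1)) = Mul(Add(Add(1, 2), Add(-16, F)), Pow(Add(Rational(-38, 35), F), -1)) = Mul(Add(3, Add(-16, F)), Pow(Add(Rational(-38, 35), F), -1)) = Mul(Add(-13, F), Pow(Add(Rational(-38, 35), F), -1)) = Mul(Pow(Add(Rational(-38, 35), F), -1), Add(-13, F)))
Mul(-1, Function('t')(57)) = Mul(-1, Mul(35, Pow(Add(-38, Mul(35, 57)), -1), Add(-13, 57))) = Mul(-1, Mul(35, Pow(Add(-38, 1995), -1), 44)) = Mul(-1, Mul(35, Pow(1957, -1), 44)) = Mul(-1, Mul(35, Rational(1, 1957), 44)) = Mul(-1, Rational(1540, 1957)) = Rational(-1540, 1957)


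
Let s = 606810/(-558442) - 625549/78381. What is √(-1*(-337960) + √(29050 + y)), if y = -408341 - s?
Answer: √(1998471866332384743509160 + 810578563*I*√20185401952311338705812473)/2431735689 ≈ 581.34 + 0.52969*I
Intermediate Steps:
s = -198447604634/21885621201 (s = 606810*(-1/558442) - 625549*1/78381 = -303405/279221 - 625549/78381 = -198447604634/21885621201 ≈ -9.0675)
y = -8936597999232907/21885621201 (y = -408341 - 1*(-198447604634/21885621201) = -408341 + 198447604634/21885621201 = -8936597999232907/21885621201 ≈ -4.0833e+5)
√(-1*(-337960) + √(29050 + y)) = √(-1*(-337960) + √(29050 - 8936597999232907/21885621201)) = √(337960 + √(-8300820703343857/21885621201)) = √(337960 + I*√20185401952311338705812473/7295207067)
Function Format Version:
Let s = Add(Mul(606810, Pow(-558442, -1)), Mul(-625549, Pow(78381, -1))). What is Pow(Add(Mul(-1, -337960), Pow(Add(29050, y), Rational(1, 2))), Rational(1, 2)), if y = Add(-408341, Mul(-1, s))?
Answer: Mul(Rational(1, 2431735689), Pow(Add(1998471866332384743509160, Mul(810578563, I, Pow(20185401952311338705812473, Rational(1, 2)))), Rational(1, 2))) ≈ Add(581.34, Mul(0.52969, I))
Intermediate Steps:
s = Rational(-198447604634, 21885621201) (s = Add(Mul(606810, Rational(-1, 558442)), Mul(-625549, Rational(1, 78381))) = Add(Rational(-303405, 279221), Rational(-625549, 78381)) = Rational(-198447604634, 21885621201) ≈ -9.0675)
y = Rational(-8936597999232907, 21885621201) (y = Add(-408341, Mul(-1, Rational(-198447604634, 21885621201))) = Add(-408341, Rational(198447604634, 21885621201)) = Rational(-8936597999232907, 21885621201) ≈ -4.0833e+5)
Pow(Add(Mul(-1, -337960), Pow(Add(29050, y), Rational(1, 2))), Rational(1, 2)) = Pow(Add(Mul(-1, -337960), Pow(Add(29050, Rational(-8936597999232907, 21885621201)), Rational(1, 2))), Rational(1, 2)) = Pow(Add(337960, Pow(Rational(-8300820703343857, 21885621201), Rational(1, 2))), Rational(1, 2)) = Pow(Add(337960, Mul(Rational(1, 7295207067), I, Pow(20185401952311338705812473, Rational(1, 2)))), Rational(1, 2))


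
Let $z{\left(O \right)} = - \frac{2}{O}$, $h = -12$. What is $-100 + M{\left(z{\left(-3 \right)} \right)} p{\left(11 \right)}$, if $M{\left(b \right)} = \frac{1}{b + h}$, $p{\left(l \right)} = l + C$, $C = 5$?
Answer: $- \frac{1724}{17} \approx -101.41$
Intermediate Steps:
$p{\left(l \right)} = 5 + l$ ($p{\left(l \right)} = l + 5 = 5 + l$)
$M{\left(b \right)} = \frac{1}{-12 + b}$ ($M{\left(b \right)} = \frac{1}{b - 12} = \frac{1}{-12 + b}$)
$-100 + M{\left(z{\left(-3 \right)} \right)} p{\left(11 \right)} = -100 + \frac{5 + 11}{-12 - \frac{2}{-3}} = -100 + \frac{1}{-12 - - \frac{2}{3}} \cdot 16 = -100 + \frac{1}{-12 + \frac{2}{3}} \cdot 16 = -100 + \frac{1}{- \frac{34}{3}} \cdot 16 = -100 - \frac{24}{17} = - \frac{1724}{17}$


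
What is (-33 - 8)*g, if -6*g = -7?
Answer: -287/6 ≈ -47.833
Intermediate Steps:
g = 7/6 (g = -⅙*(-7) = 7/6 ≈ 1.1667)
(-33 - 8)*g = (-33 - 8)*(7/6) = -41*7/6 = -287/6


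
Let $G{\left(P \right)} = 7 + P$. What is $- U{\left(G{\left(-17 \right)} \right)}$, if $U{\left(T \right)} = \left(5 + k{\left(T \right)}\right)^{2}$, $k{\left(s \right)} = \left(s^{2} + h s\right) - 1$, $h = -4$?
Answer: $-20736$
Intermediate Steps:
$k{\left(s \right)} = -1 + s^{2} - 4 s$ ($k{\left(s \right)} = \left(s^{2} - 4 s\right) - 1 = -1 + s^{2} - 4 s$)
$U{\left(T \right)} = \left(4 + T^{2} - 4 T\right)^{2}$ ($U{\left(T \right)} = \left(5 - \left(1 - T^{2} + 4 T\right)\right)^{2} = \left(4 + T^{2} - 4 T\right)^{2}$)
$- U{\left(G{\left(-17 \right)} \right)} = - \left(4 + \left(7 - 17\right)^{2} - 4 \left(7 - 17\right)\right)^{2} = - \left(4 + \left(-10\right)^{2} - -40\right)^{2} = - \left(4 + 100 + 40\right)^{2} = - 144^{2} = \left(-1\right) 20736 = -20736$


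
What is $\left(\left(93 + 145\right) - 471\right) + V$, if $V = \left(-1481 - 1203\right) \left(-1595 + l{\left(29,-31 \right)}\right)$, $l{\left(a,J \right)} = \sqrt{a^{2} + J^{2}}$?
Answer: $4280747 - 2684 \sqrt{1802} \approx 4.1668 \cdot 10^{6}$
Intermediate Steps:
$l{\left(a,J \right)} = \sqrt{J^{2} + a^{2}}$
$V = 4280980 - 2684 \sqrt{1802}$ ($V = \left(-1481 - 1203\right) \left(-1595 + \sqrt{\left(-31\right)^{2} + 29^{2}}\right) = - 2684 \left(-1595 + \sqrt{961 + 841}\right) = - 2684 \left(-1595 + \sqrt{1802}\right) = 4280980 - 2684 \sqrt{1802} \approx 4.167 \cdot 10^{6}$)
$\left(\left(93 + 145\right) - 471\right) + V = \left(\left(93 + 145\right) - 471\right) + \left(4280980 - 2684 \sqrt{1802}\right) = \left(238 - 471\right) + \left(4280980 - 2684 \sqrt{1802}\right) = -233 + \left(4280980 - 2684 \sqrt{1802}\right) = 4280747 - 2684 \sqrt{1802}$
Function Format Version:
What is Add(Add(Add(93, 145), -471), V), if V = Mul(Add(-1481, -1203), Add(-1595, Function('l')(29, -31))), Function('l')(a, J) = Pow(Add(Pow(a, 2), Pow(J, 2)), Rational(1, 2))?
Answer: Add(4280747, Mul(-2684, Pow(1802, Rational(1, 2)))) ≈ 4.1668e+6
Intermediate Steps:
Function('l')(a, J) = Pow(Add(Pow(J, 2), Pow(a, 2)), Rational(1, 2))
V = Add(4280980, Mul(-2684, Pow(1802, Rational(1, 2)))) (V = Mul(Add(-1481, -1203), Add(-1595, Pow(Add(Pow(-31, 2), Pow(29, 2)), Rational(1, 2)))) = Mul(-2684, Add(-1595, Pow(Add(961, 841), Rational(1, 2)))) = Mul(-2684, Add(-1595, Pow(1802, Rational(1, 2)))) = Add(4280980, Mul(-2684, Pow(1802, Rational(1, 2)))) ≈ 4.1670e+6)
Add(Add(Add(93, 145), -471), V) = Add(Add(Add(93, 145), -471), Add(4280980, Mul(-2684, Pow(1802, Rational(1, 2))))) = Add(Add(238, -471), Add(4280980, Mul(-2684, Pow(1802, Rational(1, 2))))) = Add(-233, Add(4280980, Mul(-2684, Pow(1802, Rational(1, 2))))) = Add(4280747, Mul(-2684, Pow(1802, Rational(1, 2))))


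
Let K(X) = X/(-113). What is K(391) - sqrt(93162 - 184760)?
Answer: -391/113 - 13*I*sqrt(542) ≈ -3.4602 - 302.65*I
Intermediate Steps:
K(X) = -X/113 (K(X) = X*(-1/113) = -X/113)
K(391) - sqrt(93162 - 184760) = -1/113*391 - sqrt(93162 - 184760) = -391/113 - sqrt(-91598) = -391/113 - 13*I*sqrt(542)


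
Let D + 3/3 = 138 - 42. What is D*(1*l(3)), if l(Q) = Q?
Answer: 285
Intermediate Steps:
D = 95 (D = -1 + (138 - 42) = -1 + 96 = 95)
D*(1*l(3)) = 95*(1*3) = 95*3 = 285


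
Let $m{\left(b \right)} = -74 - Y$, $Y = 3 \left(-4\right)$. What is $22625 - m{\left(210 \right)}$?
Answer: $22687$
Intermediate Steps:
$Y = -12$
$m{\left(b \right)} = -62$ ($m{\left(b \right)} = -74 - -12 = -74 + 12 = -62$)
$22625 - m{\left(210 \right)} = 22625 - -62 = 22625 + 62 = 22687$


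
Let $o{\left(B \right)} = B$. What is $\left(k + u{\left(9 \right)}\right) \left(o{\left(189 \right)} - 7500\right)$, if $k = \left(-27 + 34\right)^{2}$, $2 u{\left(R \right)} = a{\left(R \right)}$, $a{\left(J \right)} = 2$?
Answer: $-365550$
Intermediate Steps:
$u{\left(R \right)} = 1$ ($u{\left(R \right)} = \frac{1}{2} \cdot 2 = 1$)
$k = 49$ ($k = 7^{2} = 49$)
$\left(k + u{\left(9 \right)}\right) \left(o{\left(189 \right)} - 7500\right) = \left(49 + 1\right) \left(189 - 7500\right) = 50 \left(-7311\right) = -365550$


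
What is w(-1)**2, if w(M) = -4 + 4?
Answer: 0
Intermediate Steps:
w(M) = 0
w(-1)**2 = 0**2 = 0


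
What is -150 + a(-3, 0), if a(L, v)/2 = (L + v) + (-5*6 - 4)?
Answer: -224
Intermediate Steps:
a(L, v) = -68 + 2*L + 2*v (a(L, v) = 2*((L + v) + (-5*6 - 4)) = 2*((L + v) + (-30 - 4)) = 2*((L + v) - 34) = 2*(-34 + L + v) = -68 + 2*L + 2*v)
-150 + a(-3, 0) = -150 + (-68 + 2*(-3) + 2*0) = -150 + (-68 - 6 + 0) = -150 - 74 = -224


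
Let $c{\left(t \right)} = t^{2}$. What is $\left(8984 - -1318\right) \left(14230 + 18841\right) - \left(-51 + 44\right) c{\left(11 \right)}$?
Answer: $340698289$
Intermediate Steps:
$\left(8984 - -1318\right) \left(14230 + 18841\right) - \left(-51 + 44\right) c{\left(11 \right)} = \left(8984 - -1318\right) \left(14230 + 18841\right) - \left(-51 + 44\right) 11^{2} = \left(8984 + \left(-10597 + 11915\right)\right) 33071 - \left(-7\right) 121 = \left(8984 + 1318\right) 33071 - -847 = 10302 \cdot 33071 + 847 = 340697442 + 847 = 340698289$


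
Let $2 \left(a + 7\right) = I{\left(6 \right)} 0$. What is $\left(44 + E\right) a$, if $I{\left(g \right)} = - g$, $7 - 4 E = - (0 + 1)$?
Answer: $-322$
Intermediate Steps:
$E = 2$ ($E = \frac{7}{4} - \frac{\left(-1\right) \left(0 + 1\right)}{4} = \frac{7}{4} - \frac{\left(-1\right) 1}{4} = \frac{7}{4} - - \frac{1}{4} = \frac{7}{4} + \frac{1}{4} = 2$)
$a = -7$ ($a = -7 + \frac{\left(-1\right) 6 \cdot 0}{2} = -7 + \frac{\left(-6\right) 0}{2} = -7 + \frac{1}{2} \cdot 0 = -7 + 0 = -7$)
$\left(44 + E\right) a = \left(44 + 2\right) \left(-7\right) = 46 \left(-7\right) = -322$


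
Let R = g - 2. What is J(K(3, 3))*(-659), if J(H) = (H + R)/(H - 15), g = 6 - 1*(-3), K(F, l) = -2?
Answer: 3295/17 ≈ 193.82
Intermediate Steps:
g = 9 (g = 6 + 3 = 9)
R = 7 (R = 9 - 2 = 7)
J(H) = (7 + H)/(-15 + H) (J(H) = (H + 7)/(H - 15) = (7 + H)/(-15 + H))
J(K(3, 3))*(-659) = ((7 - 2)/(-15 - 2))*(-659) = (5/(-17))*(-659) = -1/17*5*(-659) = -5/17*(-659) = 3295/17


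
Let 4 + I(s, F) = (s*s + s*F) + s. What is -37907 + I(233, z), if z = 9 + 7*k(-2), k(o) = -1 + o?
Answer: 13815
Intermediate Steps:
z = -12 (z = 9 + 7*(-1 - 2) = 9 + 7*(-3) = 9 - 21 = -12)
I(s, F) = -4 + s + s² + F*s (I(s, F) = -4 + ((s*s + s*F) + s) = -4 + ((s² + F*s) + s) = -4 + (s + s² + F*s) = -4 + s + s² + F*s)
-37907 + I(233, z) = -37907 + (-4 + 233 + 233² - 12*233) = -37907 + (-4 + 233 + 54289 - 2796) = -37907 + 51722 = 13815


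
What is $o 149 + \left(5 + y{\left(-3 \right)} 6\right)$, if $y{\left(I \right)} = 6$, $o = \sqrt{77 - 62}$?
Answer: $41 + 149 \sqrt{15} \approx 618.07$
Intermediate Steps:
$o = \sqrt{15} \approx 3.873$
$o 149 + \left(5 + y{\left(-3 \right)} 6\right) = \sqrt{15} \cdot 149 + \left(5 + 6 \cdot 6\right) = 149 \sqrt{15} + \left(5 + 36\right) = 149 \sqrt{15} + 41 = 41 + 149 \sqrt{15}$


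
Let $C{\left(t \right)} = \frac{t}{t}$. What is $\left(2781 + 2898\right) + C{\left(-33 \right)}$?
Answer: $5680$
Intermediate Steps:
$C{\left(t \right)} = 1$
$\left(2781 + 2898\right) + C{\left(-33 \right)} = \left(2781 + 2898\right) + 1 = 5679 + 1 = 5680$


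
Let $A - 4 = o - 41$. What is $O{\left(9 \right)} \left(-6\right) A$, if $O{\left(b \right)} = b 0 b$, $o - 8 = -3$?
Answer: $0$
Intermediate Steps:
$o = 5$ ($o = 8 - 3 = 5$)
$O{\left(b \right)} = 0$ ($O{\left(b \right)} = 0 b = 0$)
$A = -32$ ($A = 4 + \left(5 - 41\right) = 4 - 36 = -32$)
$O{\left(9 \right)} \left(-6\right) A = 0 \left(-6\right) \left(-32\right) = 0 \left(-32\right) = 0$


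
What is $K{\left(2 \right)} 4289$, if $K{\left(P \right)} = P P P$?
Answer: $34312$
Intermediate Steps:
$K{\left(P \right)} = P^{3}$ ($K{\left(P \right)} = P^{2} P = P^{3}$)
$K{\left(2 \right)} 4289 = 2^{3} \cdot 4289 = 8 \cdot 4289 = 34312$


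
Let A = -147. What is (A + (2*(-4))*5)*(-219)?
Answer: 40953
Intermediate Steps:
(A + (2*(-4))*5)*(-219) = (-147 + (2*(-4))*5)*(-219) = (-147 - 8*5)*(-219) = (-147 - 40)*(-219) = -187*(-219) = 40953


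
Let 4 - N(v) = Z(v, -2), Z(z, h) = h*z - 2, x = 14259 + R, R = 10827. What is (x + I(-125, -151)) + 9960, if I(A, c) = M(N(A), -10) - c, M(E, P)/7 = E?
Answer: 33489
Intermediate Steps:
x = 25086 (x = 14259 + 10827 = 25086)
Z(z, h) = -2 + h*z
N(v) = 6 + 2*v (N(v) = 4 - (-2 - 2*v) = 4 + (2 + 2*v) = 6 + 2*v)
M(E, P) = 7*E
I(A, c) = 42 - c + 14*A (I(A, c) = 7*(6 + 2*A) - c = (42 + 14*A) - c = 42 - c + 14*A)
(x + I(-125, -151)) + 9960 = (25086 + (42 - 1*(-151) + 14*(-125))) + 9960 = (25086 + (42 + 151 - 1750)) + 9960 = (25086 - 1557) + 9960 = 23529 + 9960 = 33489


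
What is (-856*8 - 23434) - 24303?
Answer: -54585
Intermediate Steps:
(-856*8 - 23434) - 24303 = (-6848 - 23434) - 24303 = -30282 - 24303 = -54585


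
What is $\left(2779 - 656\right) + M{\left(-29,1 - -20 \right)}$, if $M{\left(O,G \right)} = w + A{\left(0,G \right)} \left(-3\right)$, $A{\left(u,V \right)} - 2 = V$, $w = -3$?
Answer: $2051$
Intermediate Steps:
$A{\left(u,V \right)} = 2 + V$
$M{\left(O,G \right)} = -9 - 3 G$ ($M{\left(O,G \right)} = -3 + \left(2 + G\right) \left(-3\right) = -3 - \left(6 + 3 G\right) = -9 - 3 G$)
$\left(2779 - 656\right) + M{\left(-29,1 - -20 \right)} = \left(2779 - 656\right) - \left(9 + 3 \left(1 - -20\right)\right) = 2123 - \left(9 + 3 \left(1 + 20\right)\right) = 2123 - 72 = 2051$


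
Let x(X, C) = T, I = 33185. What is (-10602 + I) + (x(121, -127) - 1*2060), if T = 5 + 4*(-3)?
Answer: 20516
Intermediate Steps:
T = -7 (T = 5 - 12 = -7)
x(X, C) = -7
(-10602 + I) + (x(121, -127) - 1*2060) = (-10602 + 33185) + (-7 - 1*2060) = 22583 + (-7 - 2060) = 22583 - 2067 = 20516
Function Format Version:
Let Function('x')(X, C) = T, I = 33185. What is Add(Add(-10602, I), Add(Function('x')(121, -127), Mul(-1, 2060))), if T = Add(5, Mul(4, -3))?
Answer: 20516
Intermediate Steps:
T = -7 (T = Add(5, -12) = -7)
Function('x')(X, C) = -7
Add(Add(-10602, I), Add(Function('x')(121, -127), Mul(-1, 2060))) = Add(Add(-10602, 33185), Add(-7, Mul(-1, 2060))) = Add(22583, Add(-7, -2060)) = Add(22583, -2067) = 20516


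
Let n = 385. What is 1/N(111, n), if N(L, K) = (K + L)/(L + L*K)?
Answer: 21423/248 ≈ 86.383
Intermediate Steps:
N(L, K) = (K + L)/(L + K*L)
1/N(111, n) = 1/((385 + 111)/(111*(1 + 385))) = 1/((1/111)*496/386) = 1/((1/111)*(1/386)*496) = 1/(248/21423) = 21423/248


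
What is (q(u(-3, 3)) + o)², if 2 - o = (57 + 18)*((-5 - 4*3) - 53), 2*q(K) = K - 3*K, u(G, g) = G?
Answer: 27615025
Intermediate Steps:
q(K) = -K (q(K) = (K - 3*K)/2 = (-2*K)/2 = -K)
o = 5252 (o = 2 - (57 + 18)*((-5 - 4*3) - 53) = 2 - 75*((-5 - 12) - 53) = 2 - 75*(-17 - 53) = 2 - 75*(-70) = 2 - 1*(-5250) = 2 + 5250 = 5252)
(q(u(-3, 3)) + o)² = (-1*(-3) + 5252)² = (3 + 5252)² = 5255² = 27615025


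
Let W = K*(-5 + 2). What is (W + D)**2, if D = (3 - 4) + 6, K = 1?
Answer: 4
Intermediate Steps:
W = -3 (W = 1*(-5 + 2) = 1*(-3) = -3)
D = 5 (D = -1 + 6 = 5)
(W + D)**2 = (-3 + 5)**2 = 2**2 = 4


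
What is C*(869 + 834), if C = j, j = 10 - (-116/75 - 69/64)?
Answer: 103200097/4800 ≈ 21500.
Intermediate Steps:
j = 60599/4800 (j = 10 - (-116*1/75 - 69*1/64) = 10 - (-116/75 - 69/64) = 10 - 1*(-12599/4800) = 10 + 12599/4800 = 60599/4800 ≈ 12.625)
C = 60599/4800 ≈ 12.625
C*(869 + 834) = 60599*(869 + 834)/4800 = (60599/4800)*1703 = 103200097/4800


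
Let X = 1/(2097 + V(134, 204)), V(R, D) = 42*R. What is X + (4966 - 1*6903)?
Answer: -14963324/7725 ≈ -1937.0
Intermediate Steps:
X = 1/7725 (X = 1/(2097 + 42*134) = 1/(2097 + 5628) = 1/7725 ≈ 0.00012945)
X + (4966 - 1*6903) = 1/7725 + (4966 - 1*6903) = 1/7725 + (4966 - 6903) = 1/7725 - 1937 = -14963324/7725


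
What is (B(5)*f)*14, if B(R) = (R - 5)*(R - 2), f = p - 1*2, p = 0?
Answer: 0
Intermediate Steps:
f = -2 (f = 0 - 1*2 = 0 - 2 = -2)
B(R) = (-5 + R)*(-2 + R)
(B(5)*f)*14 = ((10 + 5**2 - 7*5)*(-2))*14 = ((10 + 25 - 35)*(-2))*14 = (0*(-2))*14 = 0*14 = 0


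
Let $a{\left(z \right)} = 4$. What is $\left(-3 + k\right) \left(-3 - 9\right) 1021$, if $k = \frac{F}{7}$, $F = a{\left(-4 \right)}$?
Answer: $\frac{208284}{7} \approx 29755.0$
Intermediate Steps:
$F = 4$
$k = \frac{4}{7} \approx 0.57143$
$\left(-3 + k\right) \left(-3 - 9\right) 1021 = \left(-3 + \frac{4}{7}\right) \left(-3 - 9\right) 1021 = \left(- \frac{17}{7}\right) \left(-12\right) 1021 = \frac{204}{7} \cdot 1021 = \frac{208284}{7}$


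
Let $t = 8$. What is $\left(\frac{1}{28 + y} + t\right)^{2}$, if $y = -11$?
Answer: $\frac{18769}{289} \approx 64.945$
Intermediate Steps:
$\left(\frac{1}{28 + y} + t\right)^{2} = \left(\frac{1}{28 - 11} + 8\right)^{2} = \left(\frac{1}{17} + 8\right)^{2} = \left(\frac{137}{17}\right)^{2} = \frac{18769}{289}$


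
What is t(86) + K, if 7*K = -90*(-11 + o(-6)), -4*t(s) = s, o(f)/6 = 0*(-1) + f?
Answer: 8159/14 ≈ 582.79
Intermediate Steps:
o(f) = 6*f (o(f) = 6*(0*(-1) + f) = 6*(0 + f) = 6*f)
t(s) = -s/4
K = 4230/7 (K = (-90*(-11 + 6*(-6)))/7 = (-90*(-11 - 36))/7 = (-90*(-47))/7 = (⅐)*4230 = 4230/7 ≈ 604.29)
t(86) + K = -¼*86 + 4230/7 = -43/2 + 4230/7 = 8159/14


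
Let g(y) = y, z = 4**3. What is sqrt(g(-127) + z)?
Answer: 3*I*sqrt(7) ≈ 7.9373*I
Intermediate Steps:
z = 64
sqrt(g(-127) + z) = sqrt(-127 + 64) = sqrt(-63) = 3*I*sqrt(7)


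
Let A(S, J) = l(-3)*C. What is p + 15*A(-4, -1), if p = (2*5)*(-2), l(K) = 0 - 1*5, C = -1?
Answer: 55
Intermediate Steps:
l(K) = -5 (l(K) = 0 - 5 = -5)
A(S, J) = 5 (A(S, J) = -5*(-1) = 5)
p = -20 (p = 10*(-2) = -20)
p + 15*A(-4, -1) = -20 + 15*5 = -20 + 75 = 55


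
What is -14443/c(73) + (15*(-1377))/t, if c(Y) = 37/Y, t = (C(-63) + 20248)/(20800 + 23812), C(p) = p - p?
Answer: -13860576973/187294 ≈ -74004.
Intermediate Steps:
C(p) = 0
t = 5062/11153 (t = (0 + 20248)/(20800 + 23812) = 20248/44612 = 20248*(1/44612) = 5062/11153 ≈ 0.45387)
-14443/c(73) + (15*(-1377))/t = -14443/(37/73) + (15*(-1377))/(5062/11153) = -14443/(37*(1/73)) - 20655*11153/5062 = -14443/37/73 - 230365215/5062 = -14443*73/37 - 230365215/5062 = -1054339/37 - 230365215/5062 = -13860576973/187294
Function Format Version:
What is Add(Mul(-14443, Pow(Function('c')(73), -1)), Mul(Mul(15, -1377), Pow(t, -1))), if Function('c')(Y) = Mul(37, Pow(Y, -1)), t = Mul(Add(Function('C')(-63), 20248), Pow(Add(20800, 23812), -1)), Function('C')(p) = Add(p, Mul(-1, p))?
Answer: Rational(-13860576973, 187294) ≈ -74004.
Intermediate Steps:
Function('C')(p) = 0
t = Rational(5062, 11153) (t = Mul(Add(0, 20248), Pow(Add(20800, 23812), -1)) = Mul(20248, Pow(44612, -1)) = Mul(20248, Rational(1, 44612)) = Rational(5062, 11153) ≈ 0.45387)
Add(Mul(-14443, Pow(Function('c')(73), -1)), Mul(Mul(15, -1377), Pow(t, -1))) = Add(Mul(-14443, Pow(Mul(37, Pow(73, -1)), -1)), Mul(Mul(15, -1377), Pow(Rational(5062, 11153), -1))) = Add(Mul(-14443, Pow(Mul(37, Rational(1, 73)), -1)), Mul(-20655, Rational(11153, 5062))) = Add(Mul(-14443, Pow(Rational(37, 73), -1)), Rational(-230365215, 5062)) = Add(Mul(-14443, Rational(73, 37)), Rational(-230365215, 5062)) = Add(Rational(-1054339, 37), Rational(-230365215, 5062)) = Rational(-13860576973, 187294)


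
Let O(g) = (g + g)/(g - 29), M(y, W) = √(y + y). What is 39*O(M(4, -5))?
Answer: -624/833 - 4524*√2/833 ≈ -8.4297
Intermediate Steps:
M(y, W) = √2*√y (M(y, W) = √(2*y) = √2*√y)
O(g) = 2*g/(-29 + g) (O(g) = (2*g)/(-29 + g) = 2*g/(-29 + g))
39*O(M(4, -5)) = 39*(2*(√2*√4)/(-29 + √2*√4)) = 39*(2*(√2*2)/(-29 + √2*2)) = 39*(2*(2*√2)/(-29 + 2*√2)) = 39*(4*√2/(-29 + 2*√2)) = 156*√2/(-29 + 2*√2)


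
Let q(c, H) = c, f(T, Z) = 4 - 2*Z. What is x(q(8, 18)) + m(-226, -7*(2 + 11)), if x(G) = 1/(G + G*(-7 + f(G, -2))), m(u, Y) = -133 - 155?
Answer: -4607/16 ≈ -287.94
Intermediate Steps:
m(u, Y) = -288
x(G) = 1/(2*G) (x(G) = 1/(G + G*(-7 + (4 - 2*(-2)))) = 1/(G + G*(-7 + (4 + 4))) = 1/(G + G*(-7 + 8)) = 1/(G + G*1) = 1/(G + G) = 1/(2*G))
x(q(8, 18)) + m(-226, -7*(2 + 11)) = (½)/8 - 288 = (½)*(⅛) - 288 = 1/16 - 288 = -4607/16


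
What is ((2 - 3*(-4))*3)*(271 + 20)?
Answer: 12222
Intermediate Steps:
((2 - 3*(-4))*3)*(271 + 20) = ((2 + 12)*3)*291 = (14*3)*291 = 42*291 = 12222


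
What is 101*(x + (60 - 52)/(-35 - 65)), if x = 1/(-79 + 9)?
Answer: -3333/350 ≈ -9.5229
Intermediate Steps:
x = -1/70 (x = 1/(-70) = -1/70 ≈ -0.014286)
101*(x + (60 - 52)/(-35 - 65)) = 101*(-1/70 + (60 - 52)/(-35 - 65)) = 101*(-1/70 + 8/(-100)) = 101*(-1/70 + 8*(-1/100)) = 101*(-1/70 - 2/25) = 101*(-33/350) = -3333/350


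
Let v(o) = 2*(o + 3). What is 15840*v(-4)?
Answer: -31680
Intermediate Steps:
v(o) = 6 + 2*o (v(o) = 2*(3 + o) = 6 + 2*o)
15840*v(-4) = 15840*(6 + 2*(-4)) = 15840*(6 - 8) = 15840*(-2) = -31680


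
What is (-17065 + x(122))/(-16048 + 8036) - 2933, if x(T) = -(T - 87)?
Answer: -5870524/2003 ≈ -2930.9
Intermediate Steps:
x(T) = 87 - T (x(T) = -(-87 + T) = 87 - T)
(-17065 + x(122))/(-16048 + 8036) - 2933 = (-17065 + (87 - 1*122))/(-16048 + 8036) - 2933 = (-17065 + (87 - 122))/(-8012) - 2933 = (-17065 - 35)*(-1/8012) - 2933 = -17100*(-1/8012) - 2933 = 4275/2003 - 2933 = -5870524/2003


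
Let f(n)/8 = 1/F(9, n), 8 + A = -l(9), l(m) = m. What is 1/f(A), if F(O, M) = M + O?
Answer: -1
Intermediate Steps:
A = -17 (A = -8 - 1*9 = -8 - 9 = -17)
f(n) = 8/(9 + n) (f(n) = 8/(n + 9) = 8/(9 + n))
1/f(A) = 1/(8/(9 - 17)) = 1/(8/(-8)) = 1/(8*(-1/8)) = 1/(-1) = -1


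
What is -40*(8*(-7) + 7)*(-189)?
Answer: -370440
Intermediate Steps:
-40*(8*(-7) + 7)*(-189) = -40*(-56 + 7)*(-189) = -40*(-49)*(-189) = 1960*(-189) = -370440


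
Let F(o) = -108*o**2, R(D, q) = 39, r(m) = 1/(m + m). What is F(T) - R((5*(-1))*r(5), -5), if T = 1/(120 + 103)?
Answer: -1939539/49729 ≈ -39.002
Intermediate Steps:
r(m) = 1/(2*m)
T = 1/223 ≈ 0.0044843
F(T) - R((5*(-1))*r(5), -5) = -108*(1/223)**2 - 1*39 = -108*1/49729 - 39 = -108/49729 - 39 = -1939539/49729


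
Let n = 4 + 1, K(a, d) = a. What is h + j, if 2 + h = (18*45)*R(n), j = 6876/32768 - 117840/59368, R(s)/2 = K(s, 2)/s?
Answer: 98254890715/60792832 ≈ 1616.2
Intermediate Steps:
n = 5
R(s) = 2 (R(s) = 2*(s/s) = 2*1 = 2)
j = -107911461/60792832 (j = 6876*(1/32768) - 117840*1/59368 = 1719/8192 - 14730/7421 = -107911461/60792832 ≈ -1.7751)
h = 1618 (h = -2 + (18*45)*2 = -2 + 810*2 = -2 + 1620 = 1618)
h + j = 1618 - 107911461/60792832 = 98254890715/60792832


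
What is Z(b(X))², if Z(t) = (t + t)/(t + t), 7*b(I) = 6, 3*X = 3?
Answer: 1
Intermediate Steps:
X = 1 (X = (⅓)*3 = 1)
b(I) = 6/7 (b(I) = (⅐)*6 = 6/7)
Z(t) = 1 (Z(t) = (2*t)/((2*t)) = (2*t)*(1/(2*t)) = 1)
Z(b(X))² = 1² = 1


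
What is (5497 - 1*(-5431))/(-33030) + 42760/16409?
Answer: 616522624/270994635 ≈ 2.2750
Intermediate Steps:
(5497 - 1*(-5431))/(-33030) + 42760/16409 = (5497 + 5431)*(-1/33030) + 42760*(1/16409) = 10928*(-1/33030) + 42760/16409 = -5464/16515 + 42760/16409 = 616522624/270994635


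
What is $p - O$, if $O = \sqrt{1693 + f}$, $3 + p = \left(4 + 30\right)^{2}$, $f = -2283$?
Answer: $1153 - i \sqrt{590} \approx 1153.0 - 24.29 i$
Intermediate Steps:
$p = 1153$ ($p = -3 + \left(4 + 30\right)^{2} = -3 + 34^{2} = -3 + 1156 = 1153$)
$O = i \sqrt{590}$ ($O = \sqrt{1693 - 2283} = \sqrt{-590} = i \sqrt{590} \approx 24.29 i$)
$p - O = 1153 - i \sqrt{590}$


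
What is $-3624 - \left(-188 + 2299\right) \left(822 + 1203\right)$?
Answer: $-4278399$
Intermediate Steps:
$-3624 - \left(-188 + 2299\right) \left(822 + 1203\right) = -3624 - 2111 \cdot 2025 = -3624 - 4274775 = -4278399$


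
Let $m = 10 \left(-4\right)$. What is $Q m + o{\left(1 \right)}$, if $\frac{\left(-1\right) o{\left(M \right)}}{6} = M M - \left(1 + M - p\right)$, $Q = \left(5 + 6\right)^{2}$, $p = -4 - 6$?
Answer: $-4774$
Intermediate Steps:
$m = -40$
$p = -10$ ($p = -4 - 6 = -10$)
$Q = 121$ ($Q = 11^{2} = 121$)
$o{\left(M \right)} = 66 - 6 M^{2} + 6 M$ ($o{\left(M \right)} = - 6 \left(M M - \left(11 + M\right)\right) = - 6 \left(M^{2} - \left(11 + M\right)\right) = - 6 \left(-11 + M^{2} - M\right) = 66 - 6 M^{2} + 6 M$)
$Q m + o{\left(1 \right)} = 121 \left(-40\right) + \left(66 - 6 \cdot 1^{2} + 6 \cdot 1\right) = -4840 + \left(66 - 6 + 6\right) = -4840 + 66 = -4774$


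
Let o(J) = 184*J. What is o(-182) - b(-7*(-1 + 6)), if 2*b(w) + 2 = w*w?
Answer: -68199/2 ≈ -34100.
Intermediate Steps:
b(w) = -1 + w²/2 (b(w) = -1 + (w*w)/2 = -1 + w²/2)
o(-182) - b(-7*(-1 + 6)) = 184*(-182) - (-1 + (-7*(-1 + 6))²/2) = -33488 - (-1 + (-7*5)²/2) = -33488 - (-1 + (½)*(-35)²) = -33488 - (-1 + (½)*1225) = -33488 - (-1 + 1225/2) = -33488 - 1*1223/2 = -33488 - 1223/2 = -68199/2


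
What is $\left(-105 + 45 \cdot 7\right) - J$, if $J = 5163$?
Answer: $-4953$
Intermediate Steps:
$\left(-105 + 45 \cdot 7\right) - J = \left(-105 + 45 \cdot 7\right) - 5163 = \left(-105 + 315\right) - 5163 = 210 - 5163 = -4953$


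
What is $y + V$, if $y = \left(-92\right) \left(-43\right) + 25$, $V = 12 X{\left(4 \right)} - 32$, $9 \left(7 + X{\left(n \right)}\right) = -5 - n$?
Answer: $3853$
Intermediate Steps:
$X{\left(n \right)} = - \frac{68}{9} - \frac{n}{9}$ ($X{\left(n \right)} = -7 + \frac{-5 - n}{9} = -7 - \left(\frac{5}{9} + \frac{n}{9}\right) = - \frac{68}{9} - \frac{n}{9}$)
$V = -128$ ($V = 12 \left(- \frac{68}{9} - \frac{4}{9}\right) - 32 = 12 \left(-8\right) - 32 = -96 - 32 = -128$)
$y = 3981$ ($y = 3956 + 25 = 3981$)
$y + V = 3981 - 128 = 3853$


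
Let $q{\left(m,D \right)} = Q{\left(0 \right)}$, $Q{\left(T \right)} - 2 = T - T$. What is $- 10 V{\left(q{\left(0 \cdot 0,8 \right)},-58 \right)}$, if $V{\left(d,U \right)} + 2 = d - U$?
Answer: $-580$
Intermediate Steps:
$Q{\left(T \right)} = 2$ ($Q{\left(T \right)} = 2 + \left(T - T\right) = 2 + 0 = 2$)
$q{\left(m,D \right)} = 2$
$V{\left(d,U \right)} = -2 + d - U$ ($V{\left(d,U \right)} = -2 - \left(U - d\right) = -2 + d - U$)
$- 10 V{\left(q{\left(0 \cdot 0,8 \right)},-58 \right)} = - 10 \left(-2 + 2 - -58\right) = - 10 \left(-2 + 2 + 58\right) = \left(-10\right) 58 = -580$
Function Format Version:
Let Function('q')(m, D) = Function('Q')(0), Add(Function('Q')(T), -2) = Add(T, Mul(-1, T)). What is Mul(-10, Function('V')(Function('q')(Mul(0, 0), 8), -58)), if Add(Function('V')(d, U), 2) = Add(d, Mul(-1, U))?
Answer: -580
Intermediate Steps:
Function('Q')(T) = 2 (Function('Q')(T) = Add(2, Add(T, Mul(-1, T))) = Add(2, 0) = 2)
Function('q')(m, D) = 2
Function('V')(d, U) = Add(-2, d, Mul(-1, U)) (Function('V')(d, U) = Add(-2, Add(d, Mul(-1, U))) = Add(-2, d, Mul(-1, U)))
Mul(-10, Function('V')(Function('q')(Mul(0, 0), 8), -58)) = Mul(-10, Add(-2, 2, Mul(-1, -58))) = Mul(-10, Add(-2, 2, 58)) = Mul(-10, 58) = -580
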